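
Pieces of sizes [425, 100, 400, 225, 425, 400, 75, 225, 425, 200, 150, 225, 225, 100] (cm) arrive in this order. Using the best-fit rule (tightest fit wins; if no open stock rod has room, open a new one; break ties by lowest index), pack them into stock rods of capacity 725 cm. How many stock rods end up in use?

6

  425 → stock rod 1 (new)  [load 425/725]
  100 → stock rod 1  [load 525/725]
  400 → stock rod 2 (new)  [load 400/725]
  225 → stock rod 2  [load 625/725]
  425 → stock rod 3 (new)  [load 425/725]
  400 → stock rod 4 (new)  [load 400/725]
  75 → stock rod 2  [load 700/725]
  225 → stock rod 3  [load 650/725]
  425 → stock rod 5 (new)  [load 425/725]
  200 → stock rod 1  [load 725/725]
  150 → stock rod 5  [load 575/725]
  225 → stock rod 4  [load 625/725]
  225 → stock rod 6 (new)  [load 225/725]
  100 → stock rod 4  [load 725/725]
6 stock rods opened.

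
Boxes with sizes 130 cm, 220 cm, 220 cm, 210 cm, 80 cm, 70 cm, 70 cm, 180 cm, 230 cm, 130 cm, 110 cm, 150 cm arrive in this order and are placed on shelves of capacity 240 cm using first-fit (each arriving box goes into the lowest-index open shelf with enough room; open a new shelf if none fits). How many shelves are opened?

  130 → shelf 1 (new)  [load 130/240]
  220 → shelf 2 (new)  [load 220/240]
  220 → shelf 3 (new)  [load 220/240]
  210 → shelf 4 (new)  [load 210/240]
  80 → shelf 1  [load 210/240]
  70 → shelf 5 (new)  [load 70/240]
  70 → shelf 5  [load 140/240]
  180 → shelf 6 (new)  [load 180/240]
  230 → shelf 7 (new)  [load 230/240]
  130 → shelf 8 (new)  [load 130/240]
  110 → shelf 8  [load 240/240]
  150 → shelf 9 (new)  [load 150/240]
9 shelves opened.

9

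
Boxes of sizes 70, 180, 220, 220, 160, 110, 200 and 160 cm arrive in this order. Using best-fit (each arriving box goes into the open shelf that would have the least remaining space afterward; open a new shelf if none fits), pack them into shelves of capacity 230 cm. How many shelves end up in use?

7

  70 → shelf 1 (new)  [load 70/230]
  180 → shelf 2 (new)  [load 180/230]
  220 → shelf 3 (new)  [load 220/230]
  220 → shelf 4 (new)  [load 220/230]
  160 → shelf 1  [load 230/230]
  110 → shelf 5 (new)  [load 110/230]
  200 → shelf 6 (new)  [load 200/230]
  160 → shelf 7 (new)  [load 160/230]
7 shelves opened.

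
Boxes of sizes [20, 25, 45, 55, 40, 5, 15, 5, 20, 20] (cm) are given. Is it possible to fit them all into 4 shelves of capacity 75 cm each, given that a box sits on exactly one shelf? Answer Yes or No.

Yes

A valid assignment using 4 shelves:
  shelf 1: 55 + 20 = 75
  shelf 2: 45 + 25 + 5 = 75
  shelf 3: 40 + 20 + 15 = 75
  shelf 4: 20 + 5 = 25
Every load is within 75 cm, so 4 shelves suffice.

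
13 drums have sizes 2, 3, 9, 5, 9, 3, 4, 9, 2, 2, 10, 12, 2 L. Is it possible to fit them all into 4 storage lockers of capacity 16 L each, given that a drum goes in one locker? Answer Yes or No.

No

Total = 72 L; ⌈72/16⌉ = 5.
At least 5 storage lockers are required, but only 4 are allowed.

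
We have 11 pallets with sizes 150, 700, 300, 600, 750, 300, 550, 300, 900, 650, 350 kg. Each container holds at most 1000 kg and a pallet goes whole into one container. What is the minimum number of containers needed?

6

Total = 900 + 750 + 700 + 650 + 600 + 550 + 350 + 300 + 300 + 300 + 150 = 5550 kg.
Lower bound: ⌈5550/1000⌉ = 6 containers.
A packing using 6 containers:
  container 1: 900 = 900
  container 2: 750 + 150 = 900
  container 3: 700 + 300 = 1000
  container 4: 650 + 350 = 1000
  container 5: 600 + 300 = 900
  container 6: 550 + 300 = 850
This matches the lower bound, so 6 is optimal.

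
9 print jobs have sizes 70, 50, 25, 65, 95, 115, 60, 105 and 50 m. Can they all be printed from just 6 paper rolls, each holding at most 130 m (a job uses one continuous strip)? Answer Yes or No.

Yes

A valid assignment using 6 paper rolls:
  roll 1: 115 = 115
  roll 2: 105 + 25 = 130
  roll 3: 95 = 95
  roll 4: 70 + 60 = 130
  roll 5: 65 + 50 = 115
  roll 6: 50 = 50
Every load is within 130 m, so 6 paper rolls suffice.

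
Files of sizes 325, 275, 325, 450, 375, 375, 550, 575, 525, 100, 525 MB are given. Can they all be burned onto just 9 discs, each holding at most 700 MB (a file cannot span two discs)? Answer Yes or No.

A valid assignment using 8 discs:
  disc 1: 575 + 100 = 675
  disc 2: 550 = 550
  disc 3: 525 = 525
  disc 4: 525 = 525
  disc 5: 450 = 450
  disc 6: 375 + 325 = 700
  disc 7: 375 + 325 = 700
  disc 8: 275 = 275
That uses only 8 ≤ 9, so 9 discs are enough.

Yes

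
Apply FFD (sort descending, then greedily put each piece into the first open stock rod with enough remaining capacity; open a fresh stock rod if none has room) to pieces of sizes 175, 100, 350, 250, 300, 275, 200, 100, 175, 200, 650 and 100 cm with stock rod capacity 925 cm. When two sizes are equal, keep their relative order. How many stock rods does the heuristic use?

4

Sorted descending: 650, 350, 300, 275, 250, 200, 200, 175, 175, 100, 100, 100.
  650 → stock rod 1 (new)  [load 650/925]
  350 → stock rod 2 (new)  [load 350/925]
  300 → stock rod 2  [load 650/925]
  275 → stock rod 1  [load 925/925]
  250 → stock rod 2  [load 900/925]
  200 → stock rod 3 (new)  [load 200/925]
  200 → stock rod 3  [load 400/925]
  175 → stock rod 3  [load 575/925]
  175 → stock rod 3  [load 750/925]
  100 → stock rod 3  [load 850/925]
  100 → stock rod 4 (new)  [load 100/925]
  100 → stock rod 4  [load 200/925]
4 stock rods opened.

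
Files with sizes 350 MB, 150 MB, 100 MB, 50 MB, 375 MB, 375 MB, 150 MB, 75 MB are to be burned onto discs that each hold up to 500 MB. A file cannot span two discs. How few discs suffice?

4

Total = 375 + 375 + 350 + 150 + 150 + 100 + 75 + 50 = 1625 MB.
Lower bound: ⌈1625/500⌉ = 4 discs.
A packing using 4 discs:
  disc 1: 375 + 100 = 475
  disc 2: 375 + 75 + 50 = 500
  disc 3: 350 + 150 = 500
  disc 4: 150 = 150
This matches the lower bound, so 4 is optimal.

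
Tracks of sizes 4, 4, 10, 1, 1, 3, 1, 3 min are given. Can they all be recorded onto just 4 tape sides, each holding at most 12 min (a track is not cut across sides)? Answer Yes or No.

A valid assignment using 3 tape sides:
  side 1: 10 + 1 + 1 = 12
  side 2: 4 + 4 + 3 + 1 = 12
  side 3: 3 = 3
That uses only 3 ≤ 4, so 4 tape sides are enough.

Yes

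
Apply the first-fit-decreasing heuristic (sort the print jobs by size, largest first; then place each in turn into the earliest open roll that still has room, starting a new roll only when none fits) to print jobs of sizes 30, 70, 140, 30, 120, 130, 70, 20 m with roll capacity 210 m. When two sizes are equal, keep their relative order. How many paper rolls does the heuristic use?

Sorted descending: 140, 130, 120, 70, 70, 30, 30, 20.
  140 → roll 1 (new)  [load 140/210]
  130 → roll 2 (new)  [load 130/210]
  120 → roll 3 (new)  [load 120/210]
  70 → roll 1  [load 210/210]
  70 → roll 2  [load 200/210]
  30 → roll 3  [load 150/210]
  30 → roll 3  [load 180/210]
  20 → roll 3  [load 200/210]
3 paper rolls opened.

3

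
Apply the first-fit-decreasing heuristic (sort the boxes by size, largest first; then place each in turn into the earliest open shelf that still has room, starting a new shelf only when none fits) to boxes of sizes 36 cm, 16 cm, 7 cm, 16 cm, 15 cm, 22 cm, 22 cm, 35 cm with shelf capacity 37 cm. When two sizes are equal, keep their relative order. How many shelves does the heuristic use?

Sorted descending: 36, 35, 22, 22, 16, 16, 15, 7.
  36 → shelf 1 (new)  [load 36/37]
  35 → shelf 2 (new)  [load 35/37]
  22 → shelf 3 (new)  [load 22/37]
  22 → shelf 4 (new)  [load 22/37]
  16 → shelf 5 (new)  [load 16/37]
  16 → shelf 5  [load 32/37]
  15 → shelf 3  [load 37/37]
  7 → shelf 4  [load 29/37]
5 shelves opened.

5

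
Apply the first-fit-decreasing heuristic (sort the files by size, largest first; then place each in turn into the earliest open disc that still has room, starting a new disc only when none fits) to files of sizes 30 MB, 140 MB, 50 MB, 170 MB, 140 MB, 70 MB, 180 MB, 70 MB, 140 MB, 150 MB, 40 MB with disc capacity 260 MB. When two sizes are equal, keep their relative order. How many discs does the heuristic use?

Sorted descending: 180, 170, 150, 140, 140, 140, 70, 70, 50, 40, 30.
  180 → disc 1 (new)  [load 180/260]
  170 → disc 2 (new)  [load 170/260]
  150 → disc 3 (new)  [load 150/260]
  140 → disc 4 (new)  [load 140/260]
  140 → disc 5 (new)  [load 140/260]
  140 → disc 6 (new)  [load 140/260]
  70 → disc 1  [load 250/260]
  70 → disc 2  [load 240/260]
  50 → disc 3  [load 200/260]
  40 → disc 3  [load 240/260]
  30 → disc 4  [load 170/260]
6 discs opened.

6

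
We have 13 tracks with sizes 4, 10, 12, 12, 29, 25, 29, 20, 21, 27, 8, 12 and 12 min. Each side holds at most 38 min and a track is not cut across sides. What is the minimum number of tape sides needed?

7

Total = 29 + 29 + 27 + 25 + 21 + 20 + 12 + 12 + 12 + 12 + 10 + 8 + 4 = 221 min.
Lower bound: ⌈221/38⌉ = 6 tape sides.
A packing using 7 tape sides:
  side 1: 29 + 8 = 37
  side 2: 29 + 4 = 33
  side 3: 27 + 10 = 37
  side 4: 25 + 12 = 37
  side 5: 21 + 12 = 33
  side 6: 20 + 12 = 32
  side 7: 12 = 12
No arrangement into 6 tape sides stays within capacity, so 7 is optimal.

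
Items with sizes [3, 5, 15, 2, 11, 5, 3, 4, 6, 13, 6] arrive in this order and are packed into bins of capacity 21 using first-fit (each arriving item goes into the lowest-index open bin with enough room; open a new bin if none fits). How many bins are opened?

  3 → bin 1 (new)  [load 3/21]
  5 → bin 1  [load 8/21]
  15 → bin 2 (new)  [load 15/21]
  2 → bin 1  [load 10/21]
  11 → bin 1  [load 21/21]
  5 → bin 2  [load 20/21]
  3 → bin 3 (new)  [load 3/21]
  4 → bin 3  [load 7/21]
  6 → bin 3  [load 13/21]
  13 → bin 4 (new)  [load 13/21]
  6 → bin 3  [load 19/21]
4 bins opened.

4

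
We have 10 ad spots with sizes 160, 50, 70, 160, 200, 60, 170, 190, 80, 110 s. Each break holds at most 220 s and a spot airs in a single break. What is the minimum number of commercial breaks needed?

7

Total = 200 + 190 + 170 + 160 + 160 + 110 + 80 + 70 + 60 + 50 = 1250 s.
Lower bound: ⌈1250/220⌉ = 6 commercial breaks.
A packing using 7 commercial breaks:
  break 1: 200 = 200
  break 2: 190 = 190
  break 3: 170 + 50 = 220
  break 4: 160 + 60 = 220
  break 5: 160 = 160
  break 6: 110 + 80 = 190
  break 7: 70 = 70
No arrangement into 6 commercial breaks stays within capacity, so 7 is optimal.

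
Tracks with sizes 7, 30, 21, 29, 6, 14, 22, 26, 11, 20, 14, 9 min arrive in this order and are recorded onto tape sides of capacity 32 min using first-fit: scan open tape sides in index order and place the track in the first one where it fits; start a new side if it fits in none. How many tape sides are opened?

8

  7 → side 1 (new)  [load 7/32]
  30 → side 2 (new)  [load 30/32]
  21 → side 1  [load 28/32]
  29 → side 3 (new)  [load 29/32]
  6 → side 4 (new)  [load 6/32]
  14 → side 4  [load 20/32]
  22 → side 5 (new)  [load 22/32]
  26 → side 6 (new)  [load 26/32]
  11 → side 4  [load 31/32]
  20 → side 7 (new)  [load 20/32]
  14 → side 8 (new)  [load 14/32]
  9 → side 5  [load 31/32]
8 tape sides opened.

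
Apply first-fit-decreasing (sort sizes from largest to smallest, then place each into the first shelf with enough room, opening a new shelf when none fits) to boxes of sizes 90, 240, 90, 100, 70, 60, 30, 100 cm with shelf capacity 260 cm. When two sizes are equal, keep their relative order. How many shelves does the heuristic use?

Sorted descending: 240, 100, 100, 90, 90, 70, 60, 30.
  240 → shelf 1 (new)  [load 240/260]
  100 → shelf 2 (new)  [load 100/260]
  100 → shelf 2  [load 200/260]
  90 → shelf 3 (new)  [load 90/260]
  90 → shelf 3  [load 180/260]
  70 → shelf 3  [load 250/260]
  60 → shelf 2  [load 260/260]
  30 → shelf 4 (new)  [load 30/260]
4 shelves opened.

4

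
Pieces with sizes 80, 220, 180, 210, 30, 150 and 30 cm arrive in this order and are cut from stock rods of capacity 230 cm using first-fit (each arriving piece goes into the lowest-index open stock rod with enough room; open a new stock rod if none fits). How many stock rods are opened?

  80 → stock rod 1 (new)  [load 80/230]
  220 → stock rod 2 (new)  [load 220/230]
  180 → stock rod 3 (new)  [load 180/230]
  210 → stock rod 4 (new)  [load 210/230]
  30 → stock rod 1  [load 110/230]
  150 → stock rod 5 (new)  [load 150/230]
  30 → stock rod 1  [load 140/230]
5 stock rods opened.

5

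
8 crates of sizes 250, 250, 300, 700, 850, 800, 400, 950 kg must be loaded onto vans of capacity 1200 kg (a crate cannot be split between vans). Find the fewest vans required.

Total = 950 + 850 + 800 + 700 + 400 + 300 + 250 + 250 = 4500 kg.
Lower bound: ⌈4500/1200⌉ = 4 vans.
A packing using 4 vans:
  van 1: 950 + 250 = 1200
  van 2: 850 + 300 = 1150
  van 3: 800 + 400 = 1200
  van 4: 700 + 250 = 950
This matches the lower bound, so 4 is optimal.

4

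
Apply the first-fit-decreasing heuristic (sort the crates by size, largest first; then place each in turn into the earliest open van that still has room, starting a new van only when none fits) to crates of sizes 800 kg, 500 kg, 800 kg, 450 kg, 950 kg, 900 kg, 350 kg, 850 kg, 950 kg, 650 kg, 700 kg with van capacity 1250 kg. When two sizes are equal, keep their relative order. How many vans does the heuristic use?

8

Sorted descending: 950, 950, 900, 850, 800, 800, 700, 650, 500, 450, 350.
  950 → van 1 (new)  [load 950/1250]
  950 → van 2 (new)  [load 950/1250]
  900 → van 3 (new)  [load 900/1250]
  850 → van 4 (new)  [load 850/1250]
  800 → van 5 (new)  [load 800/1250]
  800 → van 6 (new)  [load 800/1250]
  700 → van 7 (new)  [load 700/1250]
  650 → van 8 (new)  [load 650/1250]
  500 → van 7  [load 1200/1250]
  450 → van 5  [load 1250/1250]
  350 → van 3  [load 1250/1250]
8 vans opened.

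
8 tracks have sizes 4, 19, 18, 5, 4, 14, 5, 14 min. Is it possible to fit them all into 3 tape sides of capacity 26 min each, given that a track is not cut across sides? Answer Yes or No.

Total = 83 min; ⌈83/26⌉ = 4.
At least 4 tape sides are required, but only 3 are allowed.

No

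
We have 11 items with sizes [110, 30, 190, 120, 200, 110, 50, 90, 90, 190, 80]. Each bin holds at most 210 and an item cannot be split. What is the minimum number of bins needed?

7

Total = 200 + 190 + 190 + 120 + 110 + 110 + 90 + 90 + 80 + 50 + 30 = 1260.
Lower bound: ⌈1260/210⌉ = 6 bins.
A packing using 7 bins:
  bin 1: 200 = 200
  bin 2: 190 = 190
  bin 3: 190 = 190
  bin 4: 120 + 90 = 210
  bin 5: 110 + 90 = 200
  bin 6: 110 + 80 = 190
  bin 7: 50 + 30 = 80
No arrangement into 6 bins stays within capacity, so 7 is optimal.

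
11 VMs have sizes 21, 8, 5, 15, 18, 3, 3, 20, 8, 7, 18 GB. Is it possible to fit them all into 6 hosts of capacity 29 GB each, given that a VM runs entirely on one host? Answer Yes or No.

Yes

A valid assignment using 5 hosts:
  host 1: 21 + 8 = 29
  host 2: 20 + 8 = 28
  host 3: 18 + 7 + 3 = 28
  host 4: 18 + 5 + 3 = 26
  host 5: 15 = 15
That uses only 5 ≤ 6, so 6 hosts are enough.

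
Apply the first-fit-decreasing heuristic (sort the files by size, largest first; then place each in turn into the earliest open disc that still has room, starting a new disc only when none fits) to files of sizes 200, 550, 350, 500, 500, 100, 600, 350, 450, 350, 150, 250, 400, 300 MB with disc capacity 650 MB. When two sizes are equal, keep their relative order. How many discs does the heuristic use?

Sorted descending: 600, 550, 500, 500, 450, 400, 350, 350, 350, 300, 250, 200, 150, 100.
  600 → disc 1 (new)  [load 600/650]
  550 → disc 2 (new)  [load 550/650]
  500 → disc 3 (new)  [load 500/650]
  500 → disc 4 (new)  [load 500/650]
  450 → disc 5 (new)  [load 450/650]
  400 → disc 6 (new)  [load 400/650]
  350 → disc 7 (new)  [load 350/650]
  350 → disc 8 (new)  [load 350/650]
  350 → disc 9 (new)  [load 350/650]
  300 → disc 7  [load 650/650]
  250 → disc 6  [load 650/650]
  200 → disc 5  [load 650/650]
  150 → disc 3  [load 650/650]
  100 → disc 2  [load 650/650]
9 discs opened.

9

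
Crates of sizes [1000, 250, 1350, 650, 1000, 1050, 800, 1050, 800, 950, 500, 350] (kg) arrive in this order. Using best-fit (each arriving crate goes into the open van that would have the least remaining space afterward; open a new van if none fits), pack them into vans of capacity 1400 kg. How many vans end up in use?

9

  1000 → van 1 (new)  [load 1000/1400]
  250 → van 1  [load 1250/1400]
  1350 → van 2 (new)  [load 1350/1400]
  650 → van 3 (new)  [load 650/1400]
  1000 → van 4 (new)  [load 1000/1400]
  1050 → van 5 (new)  [load 1050/1400]
  800 → van 6 (new)  [load 800/1400]
  1050 → van 7 (new)  [load 1050/1400]
  800 → van 8 (new)  [load 800/1400]
  950 → van 9 (new)  [load 950/1400]
  500 → van 6  [load 1300/1400]
  350 → van 5  [load 1400/1400]
9 vans opened.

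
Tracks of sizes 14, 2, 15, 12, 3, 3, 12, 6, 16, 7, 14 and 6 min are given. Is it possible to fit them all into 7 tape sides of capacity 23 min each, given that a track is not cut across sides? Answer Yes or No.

Yes

A valid assignment using 6 tape sides:
  side 1: 16 + 7 = 23
  side 2: 15 + 6 + 2 = 23
  side 3: 14 + 6 + 3 = 23
  side 4: 14 + 3 = 17
  side 5: 12 = 12
  side 6: 12 = 12
That uses only 6 ≤ 7, so 7 tape sides are enough.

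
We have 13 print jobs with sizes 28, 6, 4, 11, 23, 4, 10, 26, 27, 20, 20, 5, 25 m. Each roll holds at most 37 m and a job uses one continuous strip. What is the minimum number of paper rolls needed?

Total = 28 + 27 + 26 + 25 + 23 + 20 + 20 + 11 + 10 + 6 + 5 + 4 + 4 = 209 m.
Lower bound: ⌈209/37⌉ = 6 paper rolls.
Also, 7 print jobs each exceed 37/2 m, and no two of those can share a roll, so at least 7 paper rolls are needed.
A packing using 7 paper rolls:
  roll 1: 28 + 6 = 34
  roll 2: 27 + 10 = 37
  roll 3: 26 + 11 = 37
  roll 4: 25 + 5 + 4 = 34
  roll 5: 23 + 4 = 27
  roll 6: 20 = 20
  roll 7: 20 = 20
This matches the lower bound, so 7 is optimal.

7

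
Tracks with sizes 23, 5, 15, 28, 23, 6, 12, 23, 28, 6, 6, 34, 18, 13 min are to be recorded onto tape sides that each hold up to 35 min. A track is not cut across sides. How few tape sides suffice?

8

Total = 34 + 28 + 28 + 23 + 23 + 23 + 18 + 15 + 13 + 12 + 6 + 6 + 6 + 5 = 240 min.
Lower bound: ⌈240/35⌉ = 7 tape sides.
A packing using 8 tape sides:
  side 1: 34 = 34
  side 2: 28 + 6 = 34
  side 3: 28 + 6 = 34
  side 4: 23 + 12 = 35
  side 5: 23 + 6 + 5 = 34
  side 6: 23 = 23
  side 7: 18 + 15 = 33
  side 8: 13 = 13
No arrangement into 7 tape sides stays within capacity, so 8 is optimal.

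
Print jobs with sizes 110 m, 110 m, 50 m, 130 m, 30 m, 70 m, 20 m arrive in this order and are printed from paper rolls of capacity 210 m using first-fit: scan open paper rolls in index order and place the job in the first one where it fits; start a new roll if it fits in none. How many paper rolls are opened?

  110 → roll 1 (new)  [load 110/210]
  110 → roll 2 (new)  [load 110/210]
  50 → roll 1  [load 160/210]
  130 → roll 3 (new)  [load 130/210]
  30 → roll 1  [load 190/210]
  70 → roll 2  [load 180/210]
  20 → roll 1  [load 210/210]
3 paper rolls opened.

3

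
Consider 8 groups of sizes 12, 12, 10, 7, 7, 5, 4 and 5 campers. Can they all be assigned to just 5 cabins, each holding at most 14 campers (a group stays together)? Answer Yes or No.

Yes

A valid assignment using 5 cabins:
  cabin 1: 12 = 12
  cabin 2: 12 = 12
  cabin 3: 10 + 4 = 14
  cabin 4: 7 + 7 = 14
  cabin 5: 5 + 5 = 10
Every load is within 14 campers, so 5 cabins suffice.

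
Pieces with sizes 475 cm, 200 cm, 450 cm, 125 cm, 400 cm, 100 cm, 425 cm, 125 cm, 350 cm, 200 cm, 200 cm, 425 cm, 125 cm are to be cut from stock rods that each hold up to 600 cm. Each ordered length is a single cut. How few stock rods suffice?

Total = 475 + 450 + 425 + 425 + 400 + 350 + 200 + 200 + 200 + 125 + 125 + 125 + 100 = 3600 cm.
Lower bound: ⌈3600/600⌉ = 6 stock rods.
A packing using 7 stock rods:
  stock rod 1: 475 + 125 = 600
  stock rod 2: 450 + 125 = 575
  stock rod 3: 425 + 125 = 550
  stock rod 4: 425 + 100 = 525
  stock rod 5: 400 + 200 = 600
  stock rod 6: 350 + 200 = 550
  stock rod 7: 200 = 200
No arrangement into 6 stock rods stays within capacity, so 7 is optimal.

7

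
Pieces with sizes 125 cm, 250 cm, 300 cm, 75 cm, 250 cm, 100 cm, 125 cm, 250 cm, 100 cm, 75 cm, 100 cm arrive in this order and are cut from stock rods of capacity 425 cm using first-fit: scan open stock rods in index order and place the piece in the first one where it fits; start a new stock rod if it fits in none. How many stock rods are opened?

5

  125 → stock rod 1 (new)  [load 125/425]
  250 → stock rod 1  [load 375/425]
  300 → stock rod 2 (new)  [load 300/425]
  75 → stock rod 2  [load 375/425]
  250 → stock rod 3 (new)  [load 250/425]
  100 → stock rod 3  [load 350/425]
  125 → stock rod 4 (new)  [load 125/425]
  250 → stock rod 4  [load 375/425]
  100 → stock rod 5 (new)  [load 100/425]
  75 → stock rod 3  [load 425/425]
  100 → stock rod 5  [load 200/425]
5 stock rods opened.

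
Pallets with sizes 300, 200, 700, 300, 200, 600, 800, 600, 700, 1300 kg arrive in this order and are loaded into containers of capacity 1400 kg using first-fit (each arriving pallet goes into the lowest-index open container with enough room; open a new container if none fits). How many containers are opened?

  300 → container 1 (new)  [load 300/1400]
  200 → container 1  [load 500/1400]
  700 → container 1  [load 1200/1400]
  300 → container 2 (new)  [load 300/1400]
  200 → container 1  [load 1400/1400]
  600 → container 2  [load 900/1400]
  800 → container 3 (new)  [load 800/1400]
  600 → container 3  [load 1400/1400]
  700 → container 4 (new)  [load 700/1400]
  1300 → container 5 (new)  [load 1300/1400]
5 containers opened.

5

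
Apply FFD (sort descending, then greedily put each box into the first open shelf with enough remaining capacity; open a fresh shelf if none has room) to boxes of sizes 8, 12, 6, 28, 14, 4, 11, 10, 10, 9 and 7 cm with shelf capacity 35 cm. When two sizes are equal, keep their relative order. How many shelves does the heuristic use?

4

Sorted descending: 28, 14, 12, 11, 10, 10, 9, 8, 7, 6, 4.
  28 → shelf 1 (new)  [load 28/35]
  14 → shelf 2 (new)  [load 14/35]
  12 → shelf 2  [load 26/35]
  11 → shelf 3 (new)  [load 11/35]
  10 → shelf 3  [load 21/35]
  10 → shelf 3  [load 31/35]
  9 → shelf 2  [load 35/35]
  8 → shelf 4 (new)  [load 8/35]
  7 → shelf 1  [load 35/35]
  6 → shelf 4  [load 14/35]
  4 → shelf 3  [load 35/35]
4 shelves opened.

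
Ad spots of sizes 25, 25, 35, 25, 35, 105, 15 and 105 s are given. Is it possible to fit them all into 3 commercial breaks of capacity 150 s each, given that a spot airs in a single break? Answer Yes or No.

Yes

A valid assignment using 3 commercial breaks:
  break 1: 105 + 35 = 140
  break 2: 105 + 35 = 140
  break 3: 25 + 25 + 25 + 15 = 90
Every load is within 150 s, so 3 commercial breaks suffice.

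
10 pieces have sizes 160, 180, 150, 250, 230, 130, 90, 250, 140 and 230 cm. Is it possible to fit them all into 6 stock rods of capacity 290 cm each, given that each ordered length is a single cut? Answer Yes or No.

Total = 1810 cm; ⌈1810/290⌉ = 7.
At least 7 stock rods are required, but only 6 are allowed.

No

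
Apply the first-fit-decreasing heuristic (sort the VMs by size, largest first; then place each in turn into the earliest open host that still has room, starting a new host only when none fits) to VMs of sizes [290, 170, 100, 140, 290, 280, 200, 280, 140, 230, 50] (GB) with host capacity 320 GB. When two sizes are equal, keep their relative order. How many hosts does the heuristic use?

8

Sorted descending: 290, 290, 280, 280, 230, 200, 170, 140, 140, 100, 50.
  290 → host 1 (new)  [load 290/320]
  290 → host 2 (new)  [load 290/320]
  280 → host 3 (new)  [load 280/320]
  280 → host 4 (new)  [load 280/320]
  230 → host 5 (new)  [load 230/320]
  200 → host 6 (new)  [load 200/320]
  170 → host 7 (new)  [load 170/320]
  140 → host 7  [load 310/320]
  140 → host 8 (new)  [load 140/320]
  100 → host 6  [load 300/320]
  50 → host 5  [load 280/320]
8 hosts opened.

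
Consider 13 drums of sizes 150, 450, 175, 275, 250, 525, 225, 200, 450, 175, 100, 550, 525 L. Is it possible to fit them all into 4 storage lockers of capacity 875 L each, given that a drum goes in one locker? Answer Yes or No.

No

Total = 4050 L; ⌈4050/875⌉ = 5.
At least 5 storage lockers are required, but only 4 are allowed.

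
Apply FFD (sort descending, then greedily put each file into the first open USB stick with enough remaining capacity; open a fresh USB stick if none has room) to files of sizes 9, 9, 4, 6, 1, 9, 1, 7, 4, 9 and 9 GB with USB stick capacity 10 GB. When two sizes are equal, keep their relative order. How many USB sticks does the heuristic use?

Sorted descending: 9, 9, 9, 9, 9, 7, 6, 4, 4, 1, 1.
  9 → USB stick 1 (new)  [load 9/10]
  9 → USB stick 2 (new)  [load 9/10]
  9 → USB stick 3 (new)  [load 9/10]
  9 → USB stick 4 (new)  [load 9/10]
  9 → USB stick 5 (new)  [load 9/10]
  7 → USB stick 6 (new)  [load 7/10]
  6 → USB stick 7 (new)  [load 6/10]
  4 → USB stick 7  [load 10/10]
  4 → USB stick 8 (new)  [load 4/10]
  1 → USB stick 1  [load 10/10]
  1 → USB stick 2  [load 10/10]
8 USB sticks opened.

8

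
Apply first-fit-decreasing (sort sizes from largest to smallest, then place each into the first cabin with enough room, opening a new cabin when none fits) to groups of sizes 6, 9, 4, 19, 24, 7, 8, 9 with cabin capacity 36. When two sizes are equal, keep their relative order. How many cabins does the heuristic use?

Sorted descending: 24, 19, 9, 9, 8, 7, 6, 4.
  24 → cabin 1 (new)  [load 24/36]
  19 → cabin 2 (new)  [load 19/36]
  9 → cabin 1  [load 33/36]
  9 → cabin 2  [load 28/36]
  8 → cabin 2  [load 36/36]
  7 → cabin 3 (new)  [load 7/36]
  6 → cabin 3  [load 13/36]
  4 → cabin 3  [load 17/36]
3 cabins opened.

3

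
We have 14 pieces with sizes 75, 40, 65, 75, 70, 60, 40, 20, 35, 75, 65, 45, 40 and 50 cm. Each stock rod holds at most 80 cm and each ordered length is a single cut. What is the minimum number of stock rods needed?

11

Total = 75 + 75 + 75 + 70 + 65 + 65 + 60 + 50 + 45 + 40 + 40 + 40 + 35 + 20 = 755 cm.
Lower bound: ⌈755/80⌉ = 10 stock rods.
A packing using 11 stock rods:
  stock rod 1: 75 = 75
  stock rod 2: 75 = 75
  stock rod 3: 75 = 75
  stock rod 4: 70 = 70
  stock rod 5: 65 = 65
  stock rod 6: 65 = 65
  stock rod 7: 60 + 20 = 80
  stock rod 8: 50 = 50
  stock rod 9: 45 + 35 = 80
  stock rod 10: 40 + 40 = 80
  stock rod 11: 40 = 40
No arrangement into 10 stock rods stays within capacity, so 11 is optimal.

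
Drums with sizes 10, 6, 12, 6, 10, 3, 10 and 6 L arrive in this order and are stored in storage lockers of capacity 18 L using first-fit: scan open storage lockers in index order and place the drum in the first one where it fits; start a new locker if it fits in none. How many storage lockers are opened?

  10 → locker 1 (new)  [load 10/18]
  6 → locker 1  [load 16/18]
  12 → locker 2 (new)  [load 12/18]
  6 → locker 2  [load 18/18]
  10 → locker 3 (new)  [load 10/18]
  3 → locker 3  [load 13/18]
  10 → locker 4 (new)  [load 10/18]
  6 → locker 4  [load 16/18]
4 storage lockers opened.

4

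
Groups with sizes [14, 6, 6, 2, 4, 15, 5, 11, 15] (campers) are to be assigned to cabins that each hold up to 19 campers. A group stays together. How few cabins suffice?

5

Total = 15 + 15 + 14 + 11 + 6 + 6 + 5 + 4 + 2 = 78 campers.
Lower bound: ⌈78/19⌉ = 5 cabins.
A packing using 5 cabins:
  cabin 1: 15 + 4 = 19
  cabin 2: 15 + 2 = 17
  cabin 3: 14 + 5 = 19
  cabin 4: 11 + 6 = 17
  cabin 5: 6 = 6
This matches the lower bound, so 5 is optimal.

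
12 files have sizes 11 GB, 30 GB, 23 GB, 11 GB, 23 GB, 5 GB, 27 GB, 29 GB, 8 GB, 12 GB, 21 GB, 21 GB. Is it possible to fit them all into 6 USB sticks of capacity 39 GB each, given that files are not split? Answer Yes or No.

Total = 221 GB; ⌈221/39⌉ = 6.
7 files each exceed half the capacity and cannot share a USB stick, forcing at least 7 USB sticks.
At least 7 USB sticks are required, but only 6 are allowed.

No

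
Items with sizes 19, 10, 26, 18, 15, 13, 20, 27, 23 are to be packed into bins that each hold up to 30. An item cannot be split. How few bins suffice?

Total = 27 + 26 + 23 + 20 + 19 + 18 + 15 + 13 + 10 = 171.
Lower bound: ⌈171/30⌉ = 6 bins.
A packing using 7 bins:
  bin 1: 27 = 27
  bin 2: 26 = 26
  bin 3: 23 = 23
  bin 4: 20 + 10 = 30
  bin 5: 19 = 19
  bin 6: 18 = 18
  bin 7: 15 + 13 = 28
No arrangement into 6 bins stays within capacity, so 7 is optimal.

7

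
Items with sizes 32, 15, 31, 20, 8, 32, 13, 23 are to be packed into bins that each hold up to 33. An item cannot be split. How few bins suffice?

Total = 32 + 32 + 31 + 23 + 20 + 15 + 13 + 8 = 174.
Lower bound: ⌈174/33⌉ = 6 bins.
A packing using 6 bins:
  bin 1: 32 = 32
  bin 2: 32 = 32
  bin 3: 31 = 31
  bin 4: 23 + 8 = 31
  bin 5: 20 + 13 = 33
  bin 6: 15 = 15
This matches the lower bound, so 6 is optimal.

6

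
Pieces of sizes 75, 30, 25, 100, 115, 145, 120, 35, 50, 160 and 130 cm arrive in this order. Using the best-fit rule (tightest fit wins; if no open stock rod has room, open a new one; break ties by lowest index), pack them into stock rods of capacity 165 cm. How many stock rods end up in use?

  75 → stock rod 1 (new)  [load 75/165]
  30 → stock rod 1  [load 105/165]
  25 → stock rod 1  [load 130/165]
  100 → stock rod 2 (new)  [load 100/165]
  115 → stock rod 3 (new)  [load 115/165]
  145 → stock rod 4 (new)  [load 145/165]
  120 → stock rod 5 (new)  [load 120/165]
  35 → stock rod 1  [load 165/165]
  50 → stock rod 3  [load 165/165]
  160 → stock rod 6 (new)  [load 160/165]
  130 → stock rod 7 (new)  [load 130/165]
7 stock rods opened.

7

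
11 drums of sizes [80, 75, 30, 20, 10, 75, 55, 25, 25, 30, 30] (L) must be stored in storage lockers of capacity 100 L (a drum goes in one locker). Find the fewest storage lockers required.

5

Total = 80 + 75 + 75 + 55 + 30 + 30 + 30 + 25 + 25 + 20 + 10 = 455 L.
Lower bound: ⌈455/100⌉ = 5 storage lockers.
A packing using 5 storage lockers:
  locker 1: 80 + 20 = 100
  locker 2: 75 + 25 = 100
  locker 3: 75 + 25 = 100
  locker 4: 55 + 30 + 10 = 95
  locker 5: 30 + 30 = 60
This matches the lower bound, so 5 is optimal.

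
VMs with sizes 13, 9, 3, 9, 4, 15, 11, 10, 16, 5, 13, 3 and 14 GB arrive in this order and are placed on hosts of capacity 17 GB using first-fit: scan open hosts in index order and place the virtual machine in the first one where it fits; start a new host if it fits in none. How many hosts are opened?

9

  13 → host 1 (new)  [load 13/17]
  9 → host 2 (new)  [load 9/17]
  3 → host 1  [load 16/17]
  9 → host 3 (new)  [load 9/17]
  4 → host 2  [load 13/17]
  15 → host 4 (new)  [load 15/17]
  11 → host 5 (new)  [load 11/17]
  10 → host 6 (new)  [load 10/17]
  16 → host 7 (new)  [load 16/17]
  5 → host 3  [load 14/17]
  13 → host 8 (new)  [load 13/17]
  3 → host 2  [load 16/17]
  14 → host 9 (new)  [load 14/17]
9 hosts opened.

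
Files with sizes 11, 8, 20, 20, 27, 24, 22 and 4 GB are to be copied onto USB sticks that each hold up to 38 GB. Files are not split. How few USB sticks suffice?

Total = 27 + 24 + 22 + 20 + 20 + 11 + 8 + 4 = 136 GB.
Lower bound: ⌈136/38⌉ = 4 USB sticks.
Also, 5 files each exceed 19 GB, and no two of those can share a USB stick, so at least 5 USB sticks are needed.
A packing using 5 USB sticks:
  USB stick 1: 27 + 11 = 38
  USB stick 2: 24 + 8 + 4 = 36
  USB stick 3: 22 = 22
  USB stick 4: 20 = 20
  USB stick 5: 20 = 20
This matches the lower bound, so 5 is optimal.

5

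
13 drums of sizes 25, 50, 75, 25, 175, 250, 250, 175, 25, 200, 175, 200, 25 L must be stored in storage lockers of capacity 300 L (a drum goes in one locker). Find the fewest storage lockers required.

Total = 250 + 250 + 200 + 200 + 175 + 175 + 175 + 75 + 50 + 25 + 25 + 25 + 25 = 1650 L.
Lower bound: ⌈1650/300⌉ = 6 storage lockers.
Also, 7 drums each exceed 150 L, and no two of those can share a locker, so at least 7 storage lockers are needed.
A packing using 7 storage lockers:
  locker 1: 250 + 50 = 300
  locker 2: 250 + 25 + 25 = 300
  locker 3: 200 + 75 + 25 = 300
  locker 4: 200 + 25 = 225
  locker 5: 175 = 175
  locker 6: 175 = 175
  locker 7: 175 = 175
This matches the lower bound, so 7 is optimal.

7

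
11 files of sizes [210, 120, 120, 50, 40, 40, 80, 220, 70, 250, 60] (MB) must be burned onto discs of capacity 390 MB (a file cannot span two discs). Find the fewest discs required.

4

Total = 250 + 220 + 210 + 120 + 120 + 80 + 70 + 60 + 50 + 40 + 40 = 1260 MB.
Lower bound: ⌈1260/390⌉ = 4 discs.
A packing using 4 discs:
  disc 1: 250 + 120 = 370
  disc 2: 220 + 120 + 50 = 390
  disc 3: 210 + 80 + 70 = 360
  disc 4: 60 + 40 + 40 = 140
This matches the lower bound, so 4 is optimal.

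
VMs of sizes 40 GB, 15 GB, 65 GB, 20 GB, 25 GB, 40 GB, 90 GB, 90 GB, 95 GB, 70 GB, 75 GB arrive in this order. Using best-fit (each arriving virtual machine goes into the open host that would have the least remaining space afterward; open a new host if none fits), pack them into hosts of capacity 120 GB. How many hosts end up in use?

7

  40 → host 1 (new)  [load 40/120]
  15 → host 1  [load 55/120]
  65 → host 1  [load 120/120]
  20 → host 2 (new)  [load 20/120]
  25 → host 2  [load 45/120]
  40 → host 2  [load 85/120]
  90 → host 3 (new)  [load 90/120]
  90 → host 4 (new)  [load 90/120]
  95 → host 5 (new)  [load 95/120]
  70 → host 6 (new)  [load 70/120]
  75 → host 7 (new)  [load 75/120]
7 hosts opened.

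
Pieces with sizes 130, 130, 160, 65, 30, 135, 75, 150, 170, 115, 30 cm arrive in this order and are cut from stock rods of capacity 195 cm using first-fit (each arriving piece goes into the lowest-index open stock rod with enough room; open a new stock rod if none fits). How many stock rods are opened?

  130 → stock rod 1 (new)  [load 130/195]
  130 → stock rod 2 (new)  [load 130/195]
  160 → stock rod 3 (new)  [load 160/195]
  65 → stock rod 1  [load 195/195]
  30 → stock rod 2  [load 160/195]
  135 → stock rod 4 (new)  [load 135/195]
  75 → stock rod 5 (new)  [load 75/195]
  150 → stock rod 6 (new)  [load 150/195]
  170 → stock rod 7 (new)  [load 170/195]
  115 → stock rod 5  [load 190/195]
  30 → stock rod 2  [load 190/195]
7 stock rods opened.

7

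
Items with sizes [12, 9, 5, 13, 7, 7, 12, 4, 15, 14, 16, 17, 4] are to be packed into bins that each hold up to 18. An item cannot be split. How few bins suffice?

9

Total = 17 + 16 + 15 + 14 + 13 + 12 + 12 + 9 + 7 + 7 + 5 + 4 + 4 = 135.
Lower bound: ⌈135/18⌉ = 8 bins.
A packing using 9 bins:
  bin 1: 17 = 17
  bin 2: 16 = 16
  bin 3: 15 = 15
  bin 4: 14 + 4 = 18
  bin 5: 13 + 5 = 18
  bin 6: 12 + 4 = 16
  bin 7: 12 = 12
  bin 8: 9 + 7 = 16
  bin 9: 7 = 7
No arrangement into 8 bins stays within capacity, so 9 is optimal.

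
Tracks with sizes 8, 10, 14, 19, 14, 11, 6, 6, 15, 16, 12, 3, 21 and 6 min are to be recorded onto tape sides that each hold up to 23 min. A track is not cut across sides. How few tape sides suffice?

8

Total = 21 + 19 + 16 + 15 + 14 + 14 + 12 + 11 + 10 + 8 + 6 + 6 + 6 + 3 = 161 min.
Lower bound: ⌈161/23⌉ = 7 tape sides.
A packing using 8 tape sides:
  side 1: 21 = 21
  side 2: 19 + 3 = 22
  side 3: 16 + 6 = 22
  side 4: 15 + 8 = 23
  side 5: 14 + 6 = 20
  side 6: 14 + 6 = 20
  side 7: 12 + 11 = 23
  side 8: 10 = 10
No arrangement into 7 tape sides stays within capacity, so 8 is optimal.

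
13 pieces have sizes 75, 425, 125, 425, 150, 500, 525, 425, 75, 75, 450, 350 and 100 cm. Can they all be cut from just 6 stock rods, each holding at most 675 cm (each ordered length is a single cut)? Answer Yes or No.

No

Total = 3700 cm; ⌈3700/675⌉ = 6.
7 pieces each exceed half the capacity and cannot share a stock rod, forcing at least 7 stock rods.
At least 7 stock rods are required, but only 6 are allowed.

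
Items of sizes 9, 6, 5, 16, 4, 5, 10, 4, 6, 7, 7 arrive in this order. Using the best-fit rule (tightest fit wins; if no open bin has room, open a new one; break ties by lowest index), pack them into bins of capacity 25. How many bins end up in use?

4

  9 → bin 1 (new)  [load 9/25]
  6 → bin 1  [load 15/25]
  5 → bin 1  [load 20/25]
  16 → bin 2 (new)  [load 16/25]
  4 → bin 1  [load 24/25]
  5 → bin 2  [load 21/25]
  10 → bin 3 (new)  [load 10/25]
  4 → bin 2  [load 25/25]
  6 → bin 3  [load 16/25]
  7 → bin 3  [load 23/25]
  7 → bin 4 (new)  [load 7/25]
4 bins opened.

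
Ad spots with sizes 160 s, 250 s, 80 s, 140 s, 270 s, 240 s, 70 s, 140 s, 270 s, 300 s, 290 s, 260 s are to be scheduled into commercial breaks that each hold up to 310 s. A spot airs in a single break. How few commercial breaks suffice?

9

Total = 300 + 290 + 270 + 270 + 260 + 250 + 240 + 160 + 140 + 140 + 80 + 70 = 2470 s.
Lower bound: ⌈2470/310⌉ = 8 commercial breaks.
A packing using 9 commercial breaks:
  break 1: 300 = 300
  break 2: 290 = 290
  break 3: 270 = 270
  break 4: 270 = 270
  break 5: 260 = 260
  break 6: 250 = 250
  break 7: 240 + 70 = 310
  break 8: 160 + 140 = 300
  break 9: 140 + 80 = 220
No arrangement into 8 commercial breaks stays within capacity, so 9 is optimal.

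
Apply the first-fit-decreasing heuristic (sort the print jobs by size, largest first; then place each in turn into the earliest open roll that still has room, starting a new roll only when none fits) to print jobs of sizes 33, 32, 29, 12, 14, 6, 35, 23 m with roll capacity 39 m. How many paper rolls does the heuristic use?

6

Sorted descending: 35, 33, 32, 29, 23, 14, 12, 6.
  35 → roll 1 (new)  [load 35/39]
  33 → roll 2 (new)  [load 33/39]
  32 → roll 3 (new)  [load 32/39]
  29 → roll 4 (new)  [load 29/39]
  23 → roll 5 (new)  [load 23/39]
  14 → roll 5  [load 37/39]
  12 → roll 6 (new)  [load 12/39]
  6 → roll 2  [load 39/39]
6 paper rolls opened.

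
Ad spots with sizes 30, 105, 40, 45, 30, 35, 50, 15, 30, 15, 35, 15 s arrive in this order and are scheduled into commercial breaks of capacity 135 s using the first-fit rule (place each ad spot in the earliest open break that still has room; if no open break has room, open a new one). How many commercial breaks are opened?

4

  30 → break 1 (new)  [load 30/135]
  105 → break 1  [load 135/135]
  40 → break 2 (new)  [load 40/135]
  45 → break 2  [load 85/135]
  30 → break 2  [load 115/135]
  35 → break 3 (new)  [load 35/135]
  50 → break 3  [load 85/135]
  15 → break 2  [load 130/135]
  30 → break 3  [load 115/135]
  15 → break 3  [load 130/135]
  35 → break 4 (new)  [load 35/135]
  15 → break 4  [load 50/135]
4 commercial breaks opened.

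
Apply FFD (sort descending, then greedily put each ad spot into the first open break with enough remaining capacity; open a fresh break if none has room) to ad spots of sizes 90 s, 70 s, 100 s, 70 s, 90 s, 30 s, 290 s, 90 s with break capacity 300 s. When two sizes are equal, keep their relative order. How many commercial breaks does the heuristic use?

Sorted descending: 290, 100, 90, 90, 90, 70, 70, 30.
  290 → break 1 (new)  [load 290/300]
  100 → break 2 (new)  [load 100/300]
  90 → break 2  [load 190/300]
  90 → break 2  [load 280/300]
  90 → break 3 (new)  [load 90/300]
  70 → break 3  [load 160/300]
  70 → break 3  [load 230/300]
  30 → break 3  [load 260/300]
3 commercial breaks opened.

3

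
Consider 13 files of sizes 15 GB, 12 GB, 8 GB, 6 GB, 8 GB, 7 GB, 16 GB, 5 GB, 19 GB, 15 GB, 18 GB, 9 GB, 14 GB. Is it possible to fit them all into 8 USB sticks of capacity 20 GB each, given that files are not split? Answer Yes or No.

Total = 152 GB; ⌈152/20⌉ = 8.
The bound of 8 does not rule out 8, but exhaustive search shows no assignment into 8 USB sticks of capacity 20 GB exists — the minimum is 9.

No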